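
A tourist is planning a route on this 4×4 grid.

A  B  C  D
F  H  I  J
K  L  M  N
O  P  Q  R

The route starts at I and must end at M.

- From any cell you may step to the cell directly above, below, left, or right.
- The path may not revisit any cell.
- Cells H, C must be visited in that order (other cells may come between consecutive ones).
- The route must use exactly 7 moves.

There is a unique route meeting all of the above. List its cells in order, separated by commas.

The waypoints must appear in the order H, C, with no cell reused.
Route from I: left to H, up to B, 2× right (reaching D), 2× down (reaching N), left to M — 7 moves in all.
Check: order respected (H at step 1, C at step 3); 7 moves as required.

I, H, B, C, D, J, N, M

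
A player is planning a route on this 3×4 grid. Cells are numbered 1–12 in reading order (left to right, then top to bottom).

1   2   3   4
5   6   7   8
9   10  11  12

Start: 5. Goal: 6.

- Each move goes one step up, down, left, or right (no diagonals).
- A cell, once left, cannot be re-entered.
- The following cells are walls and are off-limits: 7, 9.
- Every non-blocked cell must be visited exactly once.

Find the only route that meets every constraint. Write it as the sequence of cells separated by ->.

Need to visit all 10 open cells exactly once, starting at 5 and ending at 6.
Cell 3 has only two open neighbours (2 and 4), so the path must pass straight through it: one of those is the cell it's entered from and the other is where it exits.
Route from 5: up 1 to 1, right 3 to 4, down 2 to 12, left 2 to 10, up 1 to 6 — 9 moves in all.
Check: all 10 open cells covered.

5 -> 1 -> 2 -> 3 -> 4 -> 8 -> 12 -> 11 -> 10 -> 6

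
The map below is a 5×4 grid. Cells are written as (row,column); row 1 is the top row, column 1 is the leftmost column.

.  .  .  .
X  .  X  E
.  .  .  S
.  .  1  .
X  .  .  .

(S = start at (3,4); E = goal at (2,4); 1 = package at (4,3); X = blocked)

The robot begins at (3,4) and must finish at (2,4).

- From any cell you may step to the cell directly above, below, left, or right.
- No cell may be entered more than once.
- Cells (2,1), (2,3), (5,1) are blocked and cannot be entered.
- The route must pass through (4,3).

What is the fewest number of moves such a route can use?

Any route passes through (4,3) somewhere between (3,4) and (2,4). Summing Manhattan distances along the two legs ((3,4) → (4,3) → (2,4)) gives a lower bound of 2 + 3 = 5 moves.
The shortest route satisfying every rule uses 9 moves: (3,4) → (4,4) → (4,3) → (3,3) → (3,2) → (2,2) → (1,2) → (1,3) → (1,4) → (2,4).
The bound of 5 isn't tight here; checking systematically, no route of length 5 through 8 satisfies every constraint (on a 4-connected grid the length of any start-to-goal walk has the same parity as the Manhattan bound, so only lengths 5, 7, 9, … need checking), so 9 is the minimum.

9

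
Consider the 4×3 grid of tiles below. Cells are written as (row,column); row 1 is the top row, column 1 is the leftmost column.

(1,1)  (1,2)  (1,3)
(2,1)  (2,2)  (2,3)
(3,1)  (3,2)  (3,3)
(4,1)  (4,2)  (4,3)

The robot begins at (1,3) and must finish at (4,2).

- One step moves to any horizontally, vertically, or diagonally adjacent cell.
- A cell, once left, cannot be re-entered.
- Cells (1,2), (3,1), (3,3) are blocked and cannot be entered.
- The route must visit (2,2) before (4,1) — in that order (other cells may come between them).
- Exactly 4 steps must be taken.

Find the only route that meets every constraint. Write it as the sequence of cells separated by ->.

(1,3) -> (2,2) -> (3,2) -> (4,1) -> (4,2)

The waypoints must appear in the order (2,2), (4,1), with no cell reused.
Route from (1,3): down-left 1 to (2,2), down 1 to (3,2), down-left 1 to (4,1), right 1 to (4,2) — 4 moves in all.
Check: order respected ((2,2) at step 1, (4,1) at step 3); 4 moves as required.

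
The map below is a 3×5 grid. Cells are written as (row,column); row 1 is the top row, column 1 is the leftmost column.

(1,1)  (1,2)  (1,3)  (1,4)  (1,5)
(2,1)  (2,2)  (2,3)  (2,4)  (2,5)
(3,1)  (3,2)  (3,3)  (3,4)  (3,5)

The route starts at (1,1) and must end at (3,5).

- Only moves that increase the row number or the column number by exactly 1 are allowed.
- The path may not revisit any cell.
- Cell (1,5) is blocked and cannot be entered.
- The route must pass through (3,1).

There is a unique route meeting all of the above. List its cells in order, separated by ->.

(1,1) -> (2,1) -> (3,1) -> (3,2) -> (3,3) -> (3,4) -> (3,5)

Moves only go right or down, so the column and row indices never decrease.
Route from (1,1): down 2 to (3,1), right 4 to (3,5) — 6 moves in all.
Check: all required cells visited.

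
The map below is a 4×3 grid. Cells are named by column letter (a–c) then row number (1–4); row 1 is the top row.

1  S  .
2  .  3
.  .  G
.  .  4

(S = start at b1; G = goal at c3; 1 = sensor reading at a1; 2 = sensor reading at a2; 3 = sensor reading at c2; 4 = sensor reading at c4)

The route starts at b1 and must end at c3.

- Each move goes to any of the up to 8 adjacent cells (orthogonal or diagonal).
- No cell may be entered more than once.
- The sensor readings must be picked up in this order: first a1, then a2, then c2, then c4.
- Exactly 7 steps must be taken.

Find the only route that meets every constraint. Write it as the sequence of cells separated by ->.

b1 -> a1 -> a2 -> b2 -> c2 -> b3 -> c4 -> c3

The waypoints must appear in the order a1, a2, c2, c4, with no cell reused.
Route from b1: left to a1, down to a2, 2× right (reaching c2), down-left to b3, down-right to c4, up to c3 — 7 moves in all.
Check: order respected (1 at step 1, 2 at step 2, 3 at step 4, 4 at step 6); 7 moves as required.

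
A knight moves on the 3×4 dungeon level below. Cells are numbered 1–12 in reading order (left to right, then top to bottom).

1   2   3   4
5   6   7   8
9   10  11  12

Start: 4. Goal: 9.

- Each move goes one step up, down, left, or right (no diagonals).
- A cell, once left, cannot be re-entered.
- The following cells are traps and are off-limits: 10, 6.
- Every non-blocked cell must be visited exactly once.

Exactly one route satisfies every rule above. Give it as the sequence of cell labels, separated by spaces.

Need to visit all 10 open cells exactly once, starting at 4 and ending at 9.
Cell 2 has only two open neighbours (1 and 3), so the path must pass straight through it: one of those is the cell it's entered from and the other is where it exits.
Route from 4: 2× down (reaching 12), left to 11, 2× up (reaching 3), 2× left (reaching 1), 2× down (reaching 9) — 9 moves in all.
Check: all 10 open cells covered.

4 8 12 11 7 3 2 1 5 9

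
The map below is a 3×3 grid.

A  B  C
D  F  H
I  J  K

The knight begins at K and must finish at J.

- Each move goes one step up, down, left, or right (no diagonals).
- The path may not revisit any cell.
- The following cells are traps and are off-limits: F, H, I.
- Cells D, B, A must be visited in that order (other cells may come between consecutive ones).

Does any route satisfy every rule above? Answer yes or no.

The blocked cells wall D off from K completely — no sequence of moves reaches it at all, so no route can satisfy the rules.

no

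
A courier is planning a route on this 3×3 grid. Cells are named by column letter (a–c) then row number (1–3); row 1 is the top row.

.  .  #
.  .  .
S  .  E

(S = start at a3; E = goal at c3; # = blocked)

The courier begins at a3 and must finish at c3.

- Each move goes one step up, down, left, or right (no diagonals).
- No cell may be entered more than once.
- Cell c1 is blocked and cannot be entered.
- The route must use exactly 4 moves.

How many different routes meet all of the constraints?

3

Need simple routes of exactly 4 moves from a3 to c3 (Manhattan distance 2, so 1 moves are spent on a detour and 1 undoing it).
Enumerating: a3 a2 b2 b3 c3 | a3 a2 b2 c2 c3 | a3 b3 b2 c2 c3.
That gives 3 routes.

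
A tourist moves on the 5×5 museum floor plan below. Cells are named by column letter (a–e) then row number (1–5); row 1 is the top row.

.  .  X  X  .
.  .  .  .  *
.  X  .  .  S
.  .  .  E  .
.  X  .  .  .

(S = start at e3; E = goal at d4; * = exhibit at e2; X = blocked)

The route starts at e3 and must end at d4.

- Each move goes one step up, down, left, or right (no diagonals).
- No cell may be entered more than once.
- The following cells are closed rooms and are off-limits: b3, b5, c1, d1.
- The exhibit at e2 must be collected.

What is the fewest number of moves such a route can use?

Any route passes through e2 somewhere between e3 and d4. Summing Manhattan distances along the two legs (e3 → e2 → d4) gives a lower bound of 1 + 3 = 4 moves.
A route of 4 moves achieves this: e3 → e2 → d2 → d3 → d4.
Since 4 matches the lower bound, it is optimal.

4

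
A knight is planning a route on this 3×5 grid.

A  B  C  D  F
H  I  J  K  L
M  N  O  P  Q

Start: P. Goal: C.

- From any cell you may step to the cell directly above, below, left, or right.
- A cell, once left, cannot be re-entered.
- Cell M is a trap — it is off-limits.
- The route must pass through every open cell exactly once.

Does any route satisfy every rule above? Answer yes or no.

yes

One route that works: P → Q → L → F → D → K → J → O → N → I → H → A → B → C.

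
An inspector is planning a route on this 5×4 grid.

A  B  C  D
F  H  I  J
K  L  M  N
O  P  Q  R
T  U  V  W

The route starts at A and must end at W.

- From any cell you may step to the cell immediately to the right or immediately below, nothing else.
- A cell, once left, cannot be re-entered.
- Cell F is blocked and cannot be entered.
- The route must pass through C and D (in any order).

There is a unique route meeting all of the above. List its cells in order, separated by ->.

A -> B -> C -> D -> J -> N -> R -> W

Moves only go right or down, so the column and row indices never decrease.
Route from A: 3× right (reaching D), 4× down (reaching W) — 7 moves in all.
Check: all required cells visited.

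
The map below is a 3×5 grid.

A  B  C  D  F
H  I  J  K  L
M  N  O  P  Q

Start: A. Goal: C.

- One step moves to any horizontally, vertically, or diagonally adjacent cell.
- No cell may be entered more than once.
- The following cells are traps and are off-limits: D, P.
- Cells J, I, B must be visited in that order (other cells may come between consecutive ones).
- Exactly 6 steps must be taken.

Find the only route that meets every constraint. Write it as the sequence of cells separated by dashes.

A - H - N - J - I - B - C

The waypoints must appear in the order J, I, B, with no cell reused.
Route from A: down 1 to H, down-right 1 to N, up-right 1 to J, left 1 to I, up 1 to B, right 1 to C — 6 moves in all.
Check: order respected (J at step 3, I at step 4, B at step 5); 6 moves as required.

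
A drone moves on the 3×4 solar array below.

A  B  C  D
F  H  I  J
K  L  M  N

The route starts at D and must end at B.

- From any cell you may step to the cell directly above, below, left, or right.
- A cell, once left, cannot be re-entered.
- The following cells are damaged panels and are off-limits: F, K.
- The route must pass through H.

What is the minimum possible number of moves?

4

Any route passes through H somewhere between D and B. Summing Manhattan distances along the two legs (D → H → B) gives a lower bound of 3 + 1 = 4 moves.
A route of 4 moves achieves this: D → J → I → H → B.
Since 4 matches the lower bound, it is optimal.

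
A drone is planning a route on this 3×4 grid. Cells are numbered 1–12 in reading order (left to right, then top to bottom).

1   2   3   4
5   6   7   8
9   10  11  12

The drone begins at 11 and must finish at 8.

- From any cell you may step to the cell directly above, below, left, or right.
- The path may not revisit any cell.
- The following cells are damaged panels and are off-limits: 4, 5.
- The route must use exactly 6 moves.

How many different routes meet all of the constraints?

Need simple routes of exactly 6 moves from 11 to 8 (Manhattan distance 2, so 2 moves are spent on a detour and 2 undoing it).
Enumerating: 11 10 6 2 3 7 8.
That gives 1 route.

1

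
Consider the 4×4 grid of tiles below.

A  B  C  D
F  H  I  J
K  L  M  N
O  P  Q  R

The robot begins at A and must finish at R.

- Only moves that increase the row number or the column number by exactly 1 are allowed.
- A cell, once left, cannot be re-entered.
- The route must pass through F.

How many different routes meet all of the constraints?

10

A right/down-only route from A to R makes exactly 3 down-moves and 3 right-moves in some order.
With no other constraints that would be C(6,3) = 20 routes.
Split at F and multiply the segment counts: A→F: 1; F→R: 10; product = 10.
That gives 10 routes.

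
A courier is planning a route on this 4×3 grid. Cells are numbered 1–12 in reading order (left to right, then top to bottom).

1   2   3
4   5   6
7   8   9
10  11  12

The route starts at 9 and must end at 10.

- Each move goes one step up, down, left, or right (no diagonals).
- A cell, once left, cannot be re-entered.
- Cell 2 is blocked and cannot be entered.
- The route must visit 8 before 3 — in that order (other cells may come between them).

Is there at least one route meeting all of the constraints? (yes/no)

3 must be visited but has only one open neighbour (6), and it is neither the start nor the goal — the route would have to enter and leave through 6, re-entering it.

no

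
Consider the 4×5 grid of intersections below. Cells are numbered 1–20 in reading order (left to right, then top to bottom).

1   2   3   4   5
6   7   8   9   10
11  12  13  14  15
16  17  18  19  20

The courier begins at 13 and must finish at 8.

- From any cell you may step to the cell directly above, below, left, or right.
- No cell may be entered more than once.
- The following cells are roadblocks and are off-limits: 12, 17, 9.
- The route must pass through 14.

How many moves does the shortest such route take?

Any route passes through 14 somewhere between 13 and 8. Summing Manhattan distances along the two legs (13 → 14 → 8) gives a lower bound of 1 + 2 = 3 moves.
The shortest route satisfying every rule uses 7 moves: 13 → 14 → 15 → 10 → 5 → 4 → 3 → 8.
The bound of 3 isn't tight here; checking systematically, no route of length 3 through 6 satisfies every constraint (on a 4-connected grid the length of any start-to-goal walk has the same parity as the Manhattan bound, so only lengths 3, 5, 7, … need checking), so 7 is the minimum.

7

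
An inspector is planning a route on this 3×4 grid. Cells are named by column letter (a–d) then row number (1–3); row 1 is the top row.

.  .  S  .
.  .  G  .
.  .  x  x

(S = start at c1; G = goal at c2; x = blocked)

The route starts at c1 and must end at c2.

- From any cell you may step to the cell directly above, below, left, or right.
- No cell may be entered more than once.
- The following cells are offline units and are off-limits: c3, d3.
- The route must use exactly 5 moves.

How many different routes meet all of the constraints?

1

Need simple routes of exactly 5 moves from c1 to c2 (Manhattan distance 1, so 2 moves are spent on a detour and 2 undoing it).
Enumerating: c1 b1 a1 a2 b2 c2.
That gives 1 route.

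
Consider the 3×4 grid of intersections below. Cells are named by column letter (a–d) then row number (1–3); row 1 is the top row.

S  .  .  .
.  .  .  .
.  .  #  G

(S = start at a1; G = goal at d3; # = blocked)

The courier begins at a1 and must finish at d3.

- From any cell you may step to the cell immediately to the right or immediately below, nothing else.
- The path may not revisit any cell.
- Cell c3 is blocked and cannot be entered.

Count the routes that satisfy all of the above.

4

A right/down-only route from a1 to d3 makes exactly 2 down-moves and 3 right-moves in some order.
With no other constraints that would be C(5,2) = 10 routes.
Subtract routes through each blocked cell (inclusion–exclusion for overlaps): − through c3: 6 → 4.
That gives 4 routes.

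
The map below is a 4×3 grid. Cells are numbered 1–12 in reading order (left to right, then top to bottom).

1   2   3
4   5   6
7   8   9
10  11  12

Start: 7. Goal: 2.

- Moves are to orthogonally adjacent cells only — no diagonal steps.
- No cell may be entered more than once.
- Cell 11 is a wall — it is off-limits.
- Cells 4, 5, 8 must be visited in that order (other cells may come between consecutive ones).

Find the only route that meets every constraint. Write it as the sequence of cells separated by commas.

7, 4, 5, 8, 9, 6, 3, 2

The waypoints must appear in the order 4, 5, 8, with no cell reused.
Route from 7: up 1 to 4, right 1 to 5, down 1 to 8, right 1 to 9, up 2 to 3, left 1 to 2 — 7 moves in all.
Check: order respected (4 at step 1, 5 at step 2, 8 at step 3).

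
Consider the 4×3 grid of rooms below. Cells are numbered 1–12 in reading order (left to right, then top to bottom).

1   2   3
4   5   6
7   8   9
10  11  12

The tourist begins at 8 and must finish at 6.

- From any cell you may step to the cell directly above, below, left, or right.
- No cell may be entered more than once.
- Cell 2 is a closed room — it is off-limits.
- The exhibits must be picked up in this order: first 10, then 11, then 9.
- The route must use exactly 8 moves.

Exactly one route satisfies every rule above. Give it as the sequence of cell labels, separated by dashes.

The waypoints must appear in the order 10, 11, 9, with no cell reused.
Route from 8: up to 5, left to 4, 2× down (reaching 10), 2× right (reaching 12), 2× up (reaching 6) — 8 moves in all.
Check: order respected (10 at step 4, 11 at step 5, 9 at step 7); 8 moves as required.

8 - 5 - 4 - 7 - 10 - 11 - 12 - 9 - 6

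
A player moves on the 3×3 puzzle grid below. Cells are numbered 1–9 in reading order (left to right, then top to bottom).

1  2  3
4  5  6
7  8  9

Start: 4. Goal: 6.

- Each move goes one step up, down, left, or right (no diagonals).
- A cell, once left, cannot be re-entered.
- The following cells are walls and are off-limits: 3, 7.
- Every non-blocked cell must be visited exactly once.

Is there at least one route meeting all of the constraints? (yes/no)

One route that works: 4 → 1 → 2 → 5 → 8 → 9 → 6.

yes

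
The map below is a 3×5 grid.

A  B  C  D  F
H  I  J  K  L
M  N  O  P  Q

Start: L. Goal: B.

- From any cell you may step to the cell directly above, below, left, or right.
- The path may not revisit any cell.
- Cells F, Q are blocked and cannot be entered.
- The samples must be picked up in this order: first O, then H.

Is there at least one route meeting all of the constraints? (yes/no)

One route that works: L → K → P → O → J → I → H → A → B.

yes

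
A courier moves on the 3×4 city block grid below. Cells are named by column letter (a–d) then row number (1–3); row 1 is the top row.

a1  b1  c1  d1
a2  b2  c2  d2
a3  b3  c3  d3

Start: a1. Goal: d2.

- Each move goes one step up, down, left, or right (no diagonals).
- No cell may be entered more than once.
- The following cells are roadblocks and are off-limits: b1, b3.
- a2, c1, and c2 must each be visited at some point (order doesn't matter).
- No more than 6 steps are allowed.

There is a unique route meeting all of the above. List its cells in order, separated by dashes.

a1 - a2 - b2 - c2 - c1 - d1 - d2

The 6-move cap with required stops at a2, c1, c2 leaves no slack for detours.
Route from a1: down 1 to a2, right 2 to c2, up 1 to c1, right 1 to d1, down 1 to d2 — 6 moves in all.
Check: all required cells visited; 6 ≤ 6 moves.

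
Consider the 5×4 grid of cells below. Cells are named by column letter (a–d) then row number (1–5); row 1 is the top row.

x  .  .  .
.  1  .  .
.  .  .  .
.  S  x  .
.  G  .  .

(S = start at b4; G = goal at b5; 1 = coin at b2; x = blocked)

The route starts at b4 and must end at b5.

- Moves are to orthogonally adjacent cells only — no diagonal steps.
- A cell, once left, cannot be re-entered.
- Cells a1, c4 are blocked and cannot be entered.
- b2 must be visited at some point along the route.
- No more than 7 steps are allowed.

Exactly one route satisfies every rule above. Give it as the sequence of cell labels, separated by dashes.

b4 - b3 - b2 - a2 - a3 - a4 - a5 - b5

Any route must reach b2 and still end at b5 within 7 moves, so the order of the required stops is forced.
Route from b4: up 2 to b2, left 1 to a2, down 3 to a5, right 1 to b5 — 7 moves in all.
Check: all required cells visited; 7 ≤ 7 moves.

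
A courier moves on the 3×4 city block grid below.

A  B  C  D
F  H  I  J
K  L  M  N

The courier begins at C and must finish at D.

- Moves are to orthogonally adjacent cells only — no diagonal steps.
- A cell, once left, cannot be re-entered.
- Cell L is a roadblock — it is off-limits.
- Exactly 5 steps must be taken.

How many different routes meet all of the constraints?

2

Need simple routes of exactly 5 moves from C to D (Manhattan distance 1, so 2 moves are spent on a detour and 2 undoing it).
Enumerating: C I M N J D | C B H I J D.
That gives 2 routes.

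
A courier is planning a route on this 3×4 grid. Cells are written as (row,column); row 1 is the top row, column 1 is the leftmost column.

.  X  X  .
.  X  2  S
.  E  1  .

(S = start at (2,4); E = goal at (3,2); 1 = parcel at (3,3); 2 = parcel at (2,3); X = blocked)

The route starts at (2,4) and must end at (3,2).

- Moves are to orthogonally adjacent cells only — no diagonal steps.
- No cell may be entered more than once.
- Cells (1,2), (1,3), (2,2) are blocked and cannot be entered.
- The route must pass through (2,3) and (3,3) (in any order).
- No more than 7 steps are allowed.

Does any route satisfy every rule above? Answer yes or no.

One route that works: (2,4) → (2,3) → (3,3) → (3,2).

yes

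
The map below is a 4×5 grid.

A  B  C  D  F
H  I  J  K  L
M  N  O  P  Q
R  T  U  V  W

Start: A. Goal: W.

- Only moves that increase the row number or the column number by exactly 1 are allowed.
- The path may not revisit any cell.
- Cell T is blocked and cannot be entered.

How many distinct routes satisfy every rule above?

31

A right/down-only route from A to W makes exactly 3 down-moves and 4 right-moves in some order.
With no other constraints that would be C(7,3) = 35 routes.
Subtract routes through each blocked cell (inclusion–exclusion for overlaps): − through T: 4 → 31.
That gives 31 routes.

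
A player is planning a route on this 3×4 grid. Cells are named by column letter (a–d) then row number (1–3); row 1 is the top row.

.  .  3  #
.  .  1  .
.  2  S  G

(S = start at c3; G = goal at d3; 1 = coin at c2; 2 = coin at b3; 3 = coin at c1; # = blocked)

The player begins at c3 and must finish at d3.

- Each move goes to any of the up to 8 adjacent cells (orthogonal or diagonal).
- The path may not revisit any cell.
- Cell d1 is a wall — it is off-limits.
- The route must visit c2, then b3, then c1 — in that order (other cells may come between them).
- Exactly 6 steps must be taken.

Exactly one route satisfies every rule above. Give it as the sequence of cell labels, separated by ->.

c3 -> c2 -> b3 -> b2 -> c1 -> d2 -> d3

The waypoints must appear in the order c2, b3, c1, with no cell reused.
Route from c3: up to c2, down-left to b3, up to b2, up-right to c1, down-right to d2, down to d3 — 6 moves in all.
Check: order respected (1 at step 1, 2 at step 2, 3 at step 4); 6 moves as required.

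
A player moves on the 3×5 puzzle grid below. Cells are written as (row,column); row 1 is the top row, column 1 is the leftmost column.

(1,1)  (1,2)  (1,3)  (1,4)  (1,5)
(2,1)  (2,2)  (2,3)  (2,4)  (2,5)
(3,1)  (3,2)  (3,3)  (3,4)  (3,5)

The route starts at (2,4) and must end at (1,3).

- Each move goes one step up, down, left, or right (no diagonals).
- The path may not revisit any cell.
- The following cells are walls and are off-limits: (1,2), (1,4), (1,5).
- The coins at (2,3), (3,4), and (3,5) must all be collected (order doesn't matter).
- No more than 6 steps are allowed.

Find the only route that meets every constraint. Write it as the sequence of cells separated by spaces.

(2,4) (2,5) (3,5) (3,4) (3,3) (2,3) (1,3)

Any route must reach (2,3), (3,4), and (3,5) and still end at (1,3) within 6 moves, so the order of the required stops is forced.
Route from (2,4): right to (2,5), down to (3,5), 2× left (reaching (3,3)), 2× up (reaching (1,3)) — 6 moves in all.
Check: all required cells visited; 6 ≤ 6 moves.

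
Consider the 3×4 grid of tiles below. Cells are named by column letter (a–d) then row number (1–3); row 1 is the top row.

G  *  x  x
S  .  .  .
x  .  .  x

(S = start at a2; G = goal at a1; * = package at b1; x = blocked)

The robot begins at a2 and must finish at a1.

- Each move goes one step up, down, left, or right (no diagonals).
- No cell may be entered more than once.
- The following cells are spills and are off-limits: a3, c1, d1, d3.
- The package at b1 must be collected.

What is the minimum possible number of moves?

3

Any route passes through b1 somewhere between a2 and a1. Summing Manhattan distances along the two legs (a2 → b1 → a1) gives a lower bound of 2 + 1 = 3 moves.
A route of 3 moves achieves this: a2 → b2 → b1 → a1.
Since 3 matches the lower bound, it is optimal.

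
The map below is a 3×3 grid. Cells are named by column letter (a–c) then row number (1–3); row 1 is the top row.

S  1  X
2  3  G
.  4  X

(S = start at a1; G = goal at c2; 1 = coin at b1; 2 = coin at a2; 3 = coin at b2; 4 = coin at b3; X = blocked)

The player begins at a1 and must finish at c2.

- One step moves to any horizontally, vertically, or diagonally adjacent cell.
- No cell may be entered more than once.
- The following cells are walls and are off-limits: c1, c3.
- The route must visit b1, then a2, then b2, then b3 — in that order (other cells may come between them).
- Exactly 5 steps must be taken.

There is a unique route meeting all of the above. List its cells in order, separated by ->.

a1 -> b1 -> a2 -> b2 -> b3 -> c2

The waypoints must appear in the order b1, a2, b2, b3, with no cell reused.
Route from a1: right to b1, down-left to a2, right to b2, down to b3, up-right to c2 — 5 moves in all.
Check: order respected (1 at step 1, 2 at step 2, 3 at step 3, 4 at step 4); 5 moves as required.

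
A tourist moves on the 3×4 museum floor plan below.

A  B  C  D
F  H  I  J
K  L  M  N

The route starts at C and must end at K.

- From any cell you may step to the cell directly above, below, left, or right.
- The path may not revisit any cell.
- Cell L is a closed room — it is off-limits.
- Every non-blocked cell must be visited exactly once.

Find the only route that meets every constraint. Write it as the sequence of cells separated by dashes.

Need to visit all 11 open cells exactly once, starting at C and ending at K.
Route from C: right to D, 2× down (reaching N), left to M, up to I, left to H, up to B, left to A, 2× down (reaching K) — 10 moves in all.
Check: all 11 open cells covered.

C - D - J - N - M - I - H - B - A - F - K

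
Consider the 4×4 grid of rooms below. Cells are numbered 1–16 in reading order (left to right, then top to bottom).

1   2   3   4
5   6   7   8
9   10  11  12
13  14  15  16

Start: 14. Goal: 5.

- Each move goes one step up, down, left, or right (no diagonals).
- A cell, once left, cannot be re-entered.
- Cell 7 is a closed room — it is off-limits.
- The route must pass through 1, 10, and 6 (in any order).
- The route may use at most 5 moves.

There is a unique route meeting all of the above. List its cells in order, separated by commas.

The budget equals the shortest possible length, so every move has to be on a shortest route through the required cells.
Route from 14: 3× up (reaching 2), left to 1, down to 5 — 5 moves in all.
Check: all required cells visited; 5 ≤ 5 moves.

14, 10, 6, 2, 1, 5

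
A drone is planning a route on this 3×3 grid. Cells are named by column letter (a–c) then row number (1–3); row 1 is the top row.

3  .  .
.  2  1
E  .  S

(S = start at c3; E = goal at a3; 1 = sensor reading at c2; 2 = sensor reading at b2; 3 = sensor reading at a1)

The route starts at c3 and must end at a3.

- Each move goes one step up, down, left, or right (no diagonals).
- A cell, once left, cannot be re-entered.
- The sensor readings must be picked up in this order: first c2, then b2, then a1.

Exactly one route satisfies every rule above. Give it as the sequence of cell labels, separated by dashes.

c3 - c2 - b2 - b1 - a1 - a2 - a3

The waypoints must appear in the order c2, b2, a1, with no cell reused.
Route from c3: up 1 to c2, left 1 to b2, up 1 to b1, left 1 to a1, down 2 to a3 — 6 moves in all.
Check: order respected (1 at step 1, 2 at step 2, 3 at step 4).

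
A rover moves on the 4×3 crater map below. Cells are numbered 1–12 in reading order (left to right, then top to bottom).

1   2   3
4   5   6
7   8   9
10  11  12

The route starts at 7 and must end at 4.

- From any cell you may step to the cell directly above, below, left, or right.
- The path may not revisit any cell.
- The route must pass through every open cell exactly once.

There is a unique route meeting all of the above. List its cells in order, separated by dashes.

Need to visit all 12 open cells exactly once, starting at 7 and ending at 4.
Cell 3 has only two open neighbours (6 and 2), so the path must pass straight through it: one of those is the cell it's entered from and the other is where it exits.
Route from 7: down to 10, 2× right (reaching 12), up to 9, left to 8, up to 5, right to 6, up to 3, 2× left (reaching 1), down to 4 — 11 moves in all.
Check: all 12 open cells covered.

7 - 10 - 11 - 12 - 9 - 8 - 5 - 6 - 3 - 2 - 1 - 4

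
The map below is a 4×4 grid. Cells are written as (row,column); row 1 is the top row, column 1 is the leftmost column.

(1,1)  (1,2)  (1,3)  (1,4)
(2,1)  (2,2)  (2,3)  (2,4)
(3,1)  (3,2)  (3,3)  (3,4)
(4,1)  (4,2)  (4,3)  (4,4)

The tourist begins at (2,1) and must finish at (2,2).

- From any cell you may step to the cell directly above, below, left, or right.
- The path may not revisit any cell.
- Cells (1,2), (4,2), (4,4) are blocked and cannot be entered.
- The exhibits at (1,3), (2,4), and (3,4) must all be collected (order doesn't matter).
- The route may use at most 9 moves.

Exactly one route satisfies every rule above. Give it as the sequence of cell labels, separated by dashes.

(2,1) - (3,1) - (3,2) - (3,3) - (3,4) - (2,4) - (1,4) - (1,3) - (2,3) - (2,2)

Any route must reach (1,3), (2,4), and (3,4) and still end at (2,2) within 9 moves, so the order of the required stops is forced.
Route from (2,1): down 1 to (3,1), right 3 to (3,4), up 2 to (1,4), left 1 to (1,3), down 1 to (2,3), left 1 to (2,2) — 9 moves in all.
Check: all required cells visited; 9 ≤ 9 moves.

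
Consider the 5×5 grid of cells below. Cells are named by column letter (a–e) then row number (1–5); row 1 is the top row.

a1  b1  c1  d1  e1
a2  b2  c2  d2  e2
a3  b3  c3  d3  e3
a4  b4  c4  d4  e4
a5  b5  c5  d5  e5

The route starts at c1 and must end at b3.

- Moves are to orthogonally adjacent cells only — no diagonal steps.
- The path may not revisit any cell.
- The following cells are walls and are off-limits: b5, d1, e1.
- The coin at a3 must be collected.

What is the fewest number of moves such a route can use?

5

Any route passes through a3 somewhere between c1 and b3. Summing Manhattan distances along the two legs (c1 → a3 → b3) gives a lower bound of 4 + 1 = 5 moves.
A route of 5 moves achieves this: c1 → c2 → b2 → a2 → a3 → b3.
Since 5 matches the lower bound, it is optimal.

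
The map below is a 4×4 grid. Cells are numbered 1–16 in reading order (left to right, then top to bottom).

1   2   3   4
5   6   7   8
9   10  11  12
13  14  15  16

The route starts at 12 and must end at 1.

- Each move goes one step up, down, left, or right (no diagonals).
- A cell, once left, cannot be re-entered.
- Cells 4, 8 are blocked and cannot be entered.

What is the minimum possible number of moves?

The Manhattan distance from 12 to 1 is |3−1| + |4−1| = 5, so at least 5 moves are needed.
A route of 5 moves achieves this: 12 → 11 → 7 → 3 → 2 → 1.
Since 5 matches the lower bound, it is optimal.

5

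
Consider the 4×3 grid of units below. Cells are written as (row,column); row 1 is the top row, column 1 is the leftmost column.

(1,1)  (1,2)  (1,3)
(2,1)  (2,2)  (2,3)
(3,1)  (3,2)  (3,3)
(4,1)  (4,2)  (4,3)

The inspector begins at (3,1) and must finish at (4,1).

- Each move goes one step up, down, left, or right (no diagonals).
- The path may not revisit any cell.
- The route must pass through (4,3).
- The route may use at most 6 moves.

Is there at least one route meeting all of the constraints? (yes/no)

yes

One route that works: (3,1) → (3,2) → (3,3) → (4,3) → (4,2) → (4,1).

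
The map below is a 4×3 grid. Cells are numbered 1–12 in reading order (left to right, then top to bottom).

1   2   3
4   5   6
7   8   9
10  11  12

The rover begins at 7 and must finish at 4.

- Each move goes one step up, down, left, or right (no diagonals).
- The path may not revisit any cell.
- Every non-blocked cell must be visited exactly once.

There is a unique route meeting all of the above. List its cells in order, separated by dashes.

Need to visit all 12 open cells exactly once, starting at 7 and ending at 4.
Cell 12 has only two open neighbours (9 and 11), so the path must pass straight through it: one of those is the cell it's entered from and the other is where it exits.
Route from 7: down to 10, 2× right (reaching 12), up to 9, left to 8, up to 5, right to 6, up to 3, 2× left (reaching 1), down to 4 — 11 moves in all.
Check: all 12 open cells covered.

7 - 10 - 11 - 12 - 9 - 8 - 5 - 6 - 3 - 2 - 1 - 4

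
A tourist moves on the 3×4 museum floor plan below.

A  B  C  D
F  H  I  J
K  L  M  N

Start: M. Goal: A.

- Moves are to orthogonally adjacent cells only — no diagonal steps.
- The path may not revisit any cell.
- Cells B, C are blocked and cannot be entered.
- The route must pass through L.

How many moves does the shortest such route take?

4

Any route passes through L somewhere between M and A. Summing Manhattan distances along the two legs (M → L → A) gives a lower bound of 1 + 3 = 4 moves.
A route of 4 moves achieves this: M → L → H → F → A.
Since 4 matches the lower bound, it is optimal.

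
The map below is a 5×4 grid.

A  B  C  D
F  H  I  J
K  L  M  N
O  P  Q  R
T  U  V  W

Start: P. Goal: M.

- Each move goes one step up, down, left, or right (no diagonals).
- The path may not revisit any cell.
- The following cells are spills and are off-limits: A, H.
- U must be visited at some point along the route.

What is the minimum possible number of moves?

4

Any route passes through U somewhere between P and M. Summing Manhattan distances along the two legs (P → U → M) gives a lower bound of 1 + 3 = 4 moves.
A route of 4 moves achieves this: P → U → V → Q → M.
Since 4 matches the lower bound, it is optimal.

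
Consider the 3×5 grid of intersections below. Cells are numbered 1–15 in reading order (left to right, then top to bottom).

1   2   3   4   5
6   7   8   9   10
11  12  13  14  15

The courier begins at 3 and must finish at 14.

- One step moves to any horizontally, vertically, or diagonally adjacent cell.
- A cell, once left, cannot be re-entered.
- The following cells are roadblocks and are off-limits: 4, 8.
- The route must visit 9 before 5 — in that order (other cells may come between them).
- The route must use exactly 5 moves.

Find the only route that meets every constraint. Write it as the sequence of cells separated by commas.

The waypoints must appear in the order 9, 5, with no cell reused.
Route from 3: down-right to 9, up-right to 5, 2× down (reaching 15), left to 14 — 5 moves in all.
Check: order respected (9 at step 1, 5 at step 2); 5 moves as required.

3, 9, 5, 10, 15, 14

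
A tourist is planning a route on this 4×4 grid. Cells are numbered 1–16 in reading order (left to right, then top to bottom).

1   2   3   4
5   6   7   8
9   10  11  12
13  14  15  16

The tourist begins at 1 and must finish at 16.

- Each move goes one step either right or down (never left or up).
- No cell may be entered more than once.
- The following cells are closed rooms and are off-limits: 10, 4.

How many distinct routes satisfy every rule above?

10

A right/down-only route from 1 to 16 makes exactly 3 down-moves and 3 right-moves in some order.
With no other constraints that would be C(6,3) = 20 routes.
Subtract routes through each blocked cell (inclusion–exclusion for overlaps): − through 4: 1 − through 10: 9 → 10.
That gives 10 routes.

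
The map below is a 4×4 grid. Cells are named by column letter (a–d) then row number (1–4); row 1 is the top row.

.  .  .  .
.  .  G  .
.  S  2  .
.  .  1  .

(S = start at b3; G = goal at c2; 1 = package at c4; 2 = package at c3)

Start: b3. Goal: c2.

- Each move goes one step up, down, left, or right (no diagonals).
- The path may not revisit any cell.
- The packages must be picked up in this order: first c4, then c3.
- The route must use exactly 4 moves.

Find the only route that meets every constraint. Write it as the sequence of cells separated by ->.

b3 -> b4 -> c4 -> c3 -> c2

The waypoints must appear in the order c4, c3, with no cell reused.
Route from b3: down 1 to b4, right 1 to c4, up 2 to c2 — 4 moves in all.
Check: order respected (1 at step 2, 2 at step 3); 4 moves as required.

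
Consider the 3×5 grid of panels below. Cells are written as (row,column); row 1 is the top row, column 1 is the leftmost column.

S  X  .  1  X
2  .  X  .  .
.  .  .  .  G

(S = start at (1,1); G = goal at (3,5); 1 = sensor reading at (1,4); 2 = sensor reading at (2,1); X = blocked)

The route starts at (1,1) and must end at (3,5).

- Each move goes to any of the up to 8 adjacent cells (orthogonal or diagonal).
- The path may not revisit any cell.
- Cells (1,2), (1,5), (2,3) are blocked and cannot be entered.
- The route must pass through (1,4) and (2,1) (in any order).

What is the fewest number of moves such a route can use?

6

Any route passes through (1,4) and (2,1) in some order between (1,1) and (3,5). Summing Chebyshev distances along each leg and taking the cheapest ordering ((1,1) → (2,1) → (1,4) → (3,5)) gives a lower bound of 1 + 3 + 2 = 6 moves.
A route of 6 moves achieves this: (1,1) → (2,1) → (2,2) → (1,3) → (1,4) → (2,4) → (3,5).
Since 6 matches the lower bound, it is optimal.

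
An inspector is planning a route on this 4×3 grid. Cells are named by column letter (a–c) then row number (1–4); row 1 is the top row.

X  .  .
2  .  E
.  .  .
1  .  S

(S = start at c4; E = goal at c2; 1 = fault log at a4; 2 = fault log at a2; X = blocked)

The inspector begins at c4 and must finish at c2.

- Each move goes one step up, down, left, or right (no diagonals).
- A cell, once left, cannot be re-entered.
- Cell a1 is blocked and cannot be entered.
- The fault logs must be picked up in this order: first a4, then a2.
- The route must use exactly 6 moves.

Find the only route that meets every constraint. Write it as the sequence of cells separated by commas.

c4, b4, a4, a3, a2, b2, c2

The waypoints must appear in the order a4, a2, with no cell reused.
Route from c4: 2× left (reaching a4), 2× up (reaching a2), 2× right (reaching c2) — 6 moves in all.
Check: order respected (1 at step 2, 2 at step 4); 6 moves as required.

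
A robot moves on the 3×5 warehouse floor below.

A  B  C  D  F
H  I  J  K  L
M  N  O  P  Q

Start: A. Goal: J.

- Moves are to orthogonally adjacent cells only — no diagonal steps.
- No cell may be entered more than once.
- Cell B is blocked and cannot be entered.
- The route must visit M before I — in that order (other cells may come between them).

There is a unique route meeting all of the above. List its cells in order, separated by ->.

The waypoints must appear in the order M, I, with no cell reused.
Route from A: 2× down (reaching M), right to N, up to I, right to J — 5 moves in all.
Check: order respected (M at step 2, I at step 4).

A -> H -> M -> N -> I -> J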